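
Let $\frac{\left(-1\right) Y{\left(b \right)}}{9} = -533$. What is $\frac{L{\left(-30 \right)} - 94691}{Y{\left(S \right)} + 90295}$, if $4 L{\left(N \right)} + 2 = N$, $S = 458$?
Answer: $- \frac{94699}{95092} \approx -0.99587$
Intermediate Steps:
$L{\left(N \right)} = - \frac{1}{2} + \frac{N}{4}$
$Y{\left(b \right)} = 4797$ ($Y{\left(b \right)} = \left(-9\right) \left(-533\right) = 4797$)
$\frac{L{\left(-30 \right)} - 94691}{Y{\left(S \right)} + 90295} = \frac{\left(- \frac{1}{2} + \frac{1}{4} \left(-30\right)\right) - 94691}{4797 + 90295} = \frac{\left(- \frac{1}{2} - \frac{15}{2}\right) - 94691}{95092} = \left(-8 - 94691\right) \frac{1}{95092} = \left(-94699\right) \frac{1}{95092} = - \frac{94699}{95092}$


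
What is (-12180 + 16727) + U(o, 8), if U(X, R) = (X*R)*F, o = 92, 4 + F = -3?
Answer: -605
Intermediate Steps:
F = -7 (F = -4 - 3 = -7)
U(X, R) = -7*R*X (U(X, R) = (X*R)*(-7) = (R*X)*(-7) = -7*R*X)
(-12180 + 16727) + U(o, 8) = (-12180 + 16727) - 7*8*92 = 4547 - 5152 = -605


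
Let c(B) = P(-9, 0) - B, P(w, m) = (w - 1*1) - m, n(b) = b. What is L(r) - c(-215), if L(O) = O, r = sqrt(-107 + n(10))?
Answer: -205 + I*sqrt(97) ≈ -205.0 + 9.8489*I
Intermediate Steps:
r = I*sqrt(97) (r = sqrt(-107 + 10) = sqrt(-97) = I*sqrt(97) ≈ 9.8489*I)
P(w, m) = -1 + w - m (P(w, m) = (w - 1) - m = (-1 + w) - m = -1 + w - m)
c(B) = -10 - B (c(B) = (-1 - 9 - 1*0) - B = (-1 - 9 + 0) - B = -10 - B)
L(r) - c(-215) = I*sqrt(97) - (-10 - 1*(-215)) = I*sqrt(97) - (-10 + 215) = I*sqrt(97) - 1*205 = I*sqrt(97) - 205 = -205 + I*sqrt(97)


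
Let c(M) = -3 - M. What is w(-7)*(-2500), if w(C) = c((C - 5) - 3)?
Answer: -30000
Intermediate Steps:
w(C) = 5 - C (w(C) = -3 - ((C - 5) - 3) = -3 - ((-5 + C) - 3) = -3 - (-8 + C) = -3 + (8 - C) = 5 - C)
w(-7)*(-2500) = (5 - 1*(-7))*(-2500) = (5 + 7)*(-2500) = 12*(-2500) = -30000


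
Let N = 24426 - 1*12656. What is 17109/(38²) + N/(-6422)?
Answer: 2444161/244036 ≈ 10.016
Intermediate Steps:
N = 11770 (N = 24426 - 12656 = 11770)
17109/(38²) + N/(-6422) = 17109/(38²) + 11770/(-6422) = 17109/1444 + 11770*(-1/6422) = 17109*(1/1444) - 5885/3211 = 17109/1444 - 5885/3211 = 2444161/244036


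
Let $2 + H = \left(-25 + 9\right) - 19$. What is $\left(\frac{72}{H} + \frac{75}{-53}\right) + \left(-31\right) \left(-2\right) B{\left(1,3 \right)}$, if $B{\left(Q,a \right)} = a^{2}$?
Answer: $\frac{1087647}{1961} \approx 554.64$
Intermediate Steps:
$H = -37$ ($H = -2 + \left(\left(-25 + 9\right) - 19\right) = -2 - 35 = -37$)
$\left(\frac{72}{H} + \frac{75}{-53}\right) + \left(-31\right) \left(-2\right) B{\left(1,3 \right)} = \left(\frac{72}{-37} + \frac{75}{-53}\right) + \left(-31\right) \left(-2\right) 3^{2} = \left(72 \left(- \frac{1}{37}\right) + 75 \left(- \frac{1}{53}\right)\right) + 62 \cdot 9 = \left(- \frac{72}{37} - \frac{75}{53}\right) + 558 = - \frac{6591}{1961} + 558 = \frac{1087647}{1961}$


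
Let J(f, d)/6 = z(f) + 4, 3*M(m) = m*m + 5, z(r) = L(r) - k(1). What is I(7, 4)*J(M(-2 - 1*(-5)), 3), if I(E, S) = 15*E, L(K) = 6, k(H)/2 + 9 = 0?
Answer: 17640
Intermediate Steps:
k(H) = -18 (k(H) = -18 + 2*0 = -18 + 0 = -18)
z(r) = 24 (z(r) = 6 - 1*(-18) = 6 + 18 = 24)
M(m) = 5/3 + m²/3 (M(m) = (m*m + 5)/3 = (m² + 5)/3 = (5 + m²)/3 = 5/3 + m²/3)
J(f, d) = 168 (J(f, d) = 6*(24 + 4) = 6*28 = 168)
I(7, 4)*J(M(-2 - 1*(-5)), 3) = (15*7)*168 = 105*168 = 17640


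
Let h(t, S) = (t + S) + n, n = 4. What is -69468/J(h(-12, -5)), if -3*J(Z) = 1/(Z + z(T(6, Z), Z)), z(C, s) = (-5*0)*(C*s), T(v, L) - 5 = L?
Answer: -2709252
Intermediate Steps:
T(v, L) = 5 + L
z(C, s) = 0 (z(C, s) = 0*(C*s) = 0)
h(t, S) = 4 + S + t (h(t, S) = (t + S) + 4 = (S + t) + 4 = 4 + S + t)
J(Z) = -1/(3*Z) (J(Z) = -1/(3*(Z + 0)) = -1/(3*Z))
-69468/J(h(-12, -5)) = -69468/((-1/(3*(4 - 5 - 12)))) = -69468/((-⅓/(-13))) = -69468/((-⅓*(-1/13))) = -69468/1/39 = -69468*39 = -2709252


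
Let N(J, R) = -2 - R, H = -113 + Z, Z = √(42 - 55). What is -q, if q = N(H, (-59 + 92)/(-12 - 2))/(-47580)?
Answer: 1/133224 ≈ 7.5062e-6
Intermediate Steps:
Z = I*√13 (Z = √(-13) = I*√13 ≈ 3.6056*I)
H = -113 + I*√13 ≈ -113.0 + 3.6056*I
q = -1/133224 (q = (-2 - (-59 + 92)/(-12 - 2))/(-47580) = (-2 - 33/(-14))*(-1/47580) = (-2 - 33*(-1)/14)*(-1/47580) = (-2 - 1*(-33/14))*(-1/47580) = (-2 + 33/14)*(-1/47580) = (5/14)*(-1/47580) = -1/133224 ≈ -7.5062e-6)
-q = -1*(-1/133224) = 1/133224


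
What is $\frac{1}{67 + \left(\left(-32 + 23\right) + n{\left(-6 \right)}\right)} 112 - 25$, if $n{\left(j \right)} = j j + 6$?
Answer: $- \frac{597}{25} \approx -23.88$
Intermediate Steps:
$n{\left(j \right)} = 6 + j^{2}$ ($n{\left(j \right)} = j^{2} + 6 = 6 + j^{2}$)
$\frac{1}{67 + \left(\left(-32 + 23\right) + n{\left(-6 \right)}\right)} 112 - 25 = \frac{1}{67 + \left(\left(-32 + 23\right) + \left(6 + \left(-6\right)^{2}\right)\right)} 112 - 25 = \frac{1}{67 + \left(-9 + \left(6 + 36\right)\right)} 112 - 25 = \frac{1}{67 + \left(-9 + 42\right)} 112 - 25 = \frac{1}{67 + 33} \cdot 112 - 25 = \frac{1}{100} \cdot 112 - 25 = \frac{28}{25} - 25 = - \frac{597}{25}$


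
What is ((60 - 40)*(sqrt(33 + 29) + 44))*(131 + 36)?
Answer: 146960 + 3340*sqrt(62) ≈ 1.7326e+5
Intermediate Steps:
((60 - 40)*(sqrt(33 + 29) + 44))*(131 + 36) = (20*(sqrt(62) + 44))*167 = (20*(44 + sqrt(62)))*167 = (880 + 20*sqrt(62))*167 = 146960 + 3340*sqrt(62)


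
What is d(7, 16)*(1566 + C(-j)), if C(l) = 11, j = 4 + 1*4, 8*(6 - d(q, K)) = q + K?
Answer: 39425/8 ≈ 4928.1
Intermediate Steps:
d(q, K) = 6 - K/8 - q/8 (d(q, K) = 6 - (q + K)/8 = 6 - (K + q)/8 = 6 + (-K/8 - q/8) = 6 - K/8 - q/8)
j = 8 (j = 4 + 4 = 8)
d(7, 16)*(1566 + C(-j)) = (6 - 1/8*16 - 1/8*7)*(1566 + 11) = (6 - 2 - 7/8)*1577 = (25/8)*1577 = 39425/8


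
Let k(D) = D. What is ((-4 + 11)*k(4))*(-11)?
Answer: -308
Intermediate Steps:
((-4 + 11)*k(4))*(-11) = ((-4 + 11)*4)*(-11) = (7*4)*(-11) = 28*(-11) = -308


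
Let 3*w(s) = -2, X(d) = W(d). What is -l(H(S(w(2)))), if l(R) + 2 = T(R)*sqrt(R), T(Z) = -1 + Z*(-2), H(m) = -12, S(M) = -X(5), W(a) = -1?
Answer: 2 - 46*I*sqrt(3) ≈ 2.0 - 79.674*I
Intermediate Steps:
X(d) = -1
w(s) = -2/3 (w(s) = (1/3)*(-2) = -2/3)
S(M) = 1 (S(M) = -1*(-1) = 1)
T(Z) = -1 - 2*Z
l(R) = -2 + sqrt(R)*(-1 - 2*R) (l(R) = -2 + (-1 - 2*R)*sqrt(R) = -2 + sqrt(R)*(-1 - 2*R))
-l(H(S(w(2)))) = -(-2 - sqrt(-12)*(1 + 2*(-12))) = -(-2 - 2*I*sqrt(3)*(1 - 24)) = -(-2 - 1*2*I*sqrt(3)*(-23)) = -(-2 + 46*I*sqrt(3)) = 2 - 46*I*sqrt(3)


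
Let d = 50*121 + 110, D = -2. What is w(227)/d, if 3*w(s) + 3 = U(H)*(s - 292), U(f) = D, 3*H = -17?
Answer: 127/18480 ≈ 0.0068723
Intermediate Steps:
H = -17/3 (H = (⅓)*(-17) = -17/3 ≈ -5.6667)
U(f) = -2
d = 6160 (d = 6050 + 110 = 6160)
w(s) = 581/3 - 2*s/3 (w(s) = -1 + (-2*(s - 292))/3 = -1 + (-2*(-292 + s))/3 = -1 + (584 - 2*s)/3 = -1 + (584/3 - 2*s/3) = 581/3 - 2*s/3)
w(227)/d = (581/3 - ⅔*227)/6160 = (581/3 - 454/3)*(1/6160) = (127/3)*(1/6160) = 127/18480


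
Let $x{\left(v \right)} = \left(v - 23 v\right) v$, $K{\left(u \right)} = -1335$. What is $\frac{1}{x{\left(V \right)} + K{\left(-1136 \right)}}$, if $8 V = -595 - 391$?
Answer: $- \frac{8}{2684219} \approx -2.9804 \cdot 10^{-6}$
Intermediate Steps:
$V = - \frac{493}{4}$ ($V = \frac{-595 - 391}{8} = \frac{1}{8} \left(-986\right) = - \frac{493}{4} \approx -123.25$)
$x{\left(v \right)} = - 22 v^{2}$ ($x{\left(v \right)} = - 22 v v = - 22 v^{2}$)
$\frac{1}{x{\left(V \right)} + K{\left(-1136 \right)}} = \frac{1}{- 22 \left(- \frac{493}{4}\right)^{2} - 1335} = \frac{1}{\left(-22\right) \frac{243049}{16} - 1335} = \frac{1}{- \frac{2673539}{8} - 1335} = \frac{1}{- \frac{2684219}{8}} = - \frac{8}{2684219}$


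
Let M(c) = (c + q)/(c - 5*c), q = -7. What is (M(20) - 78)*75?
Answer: -93795/16 ≈ -5862.2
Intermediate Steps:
M(c) = -(-7 + c)/(4*c) (M(c) = (c - 7)/(c - 5*c) = (-7 + c)/((-4*c)) = (-7 + c)*(-1/(4*c)) = -(-7 + c)/(4*c))
(M(20) - 78)*75 = ((¼)*(7 - 1*20)/20 - 78)*75 = ((¼)*(1/20)*(7 - 20) - 78)*75 = ((¼)*(1/20)*(-13) - 78)*75 = (-13/80 - 78)*75 = -6253/80*75 = -93795/16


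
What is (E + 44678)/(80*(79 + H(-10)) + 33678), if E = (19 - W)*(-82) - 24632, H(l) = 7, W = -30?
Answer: 8014/20279 ≈ 0.39519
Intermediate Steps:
E = -28650 (E = (19 - 1*(-30))*(-82) - 24632 = (19 + 30)*(-82) - 24632 = 49*(-82) - 24632 = -4018 - 24632 = -28650)
(E + 44678)/(80*(79 + H(-10)) + 33678) = (-28650 + 44678)/(80*(79 + 7) + 33678) = 16028/(80*86 + 33678) = 16028/(6880 + 33678) = 16028/40558 = 16028*(1/40558) = 8014/20279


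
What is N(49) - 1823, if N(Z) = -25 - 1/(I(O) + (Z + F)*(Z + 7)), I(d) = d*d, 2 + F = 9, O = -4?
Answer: -5824897/3152 ≈ -1848.0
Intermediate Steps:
F = 7 (F = -2 + 9 = 7)
I(d) = d**2
N(Z) = -25 - 1/(16 + (7 + Z)**2) (N(Z) = -25 - 1/((-4)**2 + (Z + 7)*(Z + 7)) = -25 - 1/(16 + (7 + Z)*(7 + Z)) = -25 - 1/(16 + (7 + Z)**2))
N(49) - 1823 = (-1626 - 350*49 - 25*49**2)/(65 + 49**2 + 14*49) - 1823 = (-1626 - 17150 - 25*2401)/(65 + 2401 + 686) - 1823 = (-1626 - 17150 - 60025)/3152 - 1823 = (1/3152)*(-78801) - 1823 = -78801/3152 - 1823 = -5824897/3152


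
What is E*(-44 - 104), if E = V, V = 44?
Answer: -6512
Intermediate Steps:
E = 44
E*(-44 - 104) = 44*(-44 - 104) = 44*(-148) = -6512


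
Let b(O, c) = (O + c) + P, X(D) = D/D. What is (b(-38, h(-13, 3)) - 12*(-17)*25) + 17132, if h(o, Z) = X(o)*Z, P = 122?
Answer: 22319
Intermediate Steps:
X(D) = 1
h(o, Z) = Z (h(o, Z) = 1*Z = Z)
b(O, c) = 122 + O + c (b(O, c) = (O + c) + 122 = 122 + O + c)
(b(-38, h(-13, 3)) - 12*(-17)*25) + 17132 = ((122 - 38 + 3) - 12*(-17)*25) + 17132 = (87 + 204*25) + 17132 = (87 + 5100) + 17132 = 5187 + 17132 = 22319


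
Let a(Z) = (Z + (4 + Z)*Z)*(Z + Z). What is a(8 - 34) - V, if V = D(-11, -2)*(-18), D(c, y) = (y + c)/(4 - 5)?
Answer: -28158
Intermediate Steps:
a(Z) = 2*Z*(Z + Z*(4 + Z)) (a(Z) = (Z + Z*(4 + Z))*(2*Z) = 2*Z*(Z + Z*(4 + Z)))
D(c, y) = -c - y (D(c, y) = (c + y)/(-1) = (c + y)*(-1) = -c - y)
V = -234 (V = (-1*(-11) - 1*(-2))*(-18) = (11 + 2)*(-18) = 13*(-18) = -234)
a(8 - 34) - V = 2*(8 - 34)**2*(5 + (8 - 34)) - 1*(-234) = 2*(-26)**2*(5 - 26) + 234 = 2*676*(-21) + 234 = -28392 + 234 = -28158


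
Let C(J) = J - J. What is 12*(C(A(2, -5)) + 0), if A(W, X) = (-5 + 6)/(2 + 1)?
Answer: 0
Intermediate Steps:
A(W, X) = ⅓ (A(W, X) = 1/3 = 1*(⅓) = ⅓)
C(J) = 0
12*(C(A(2, -5)) + 0) = 12*(0 + 0) = 12*0 = 0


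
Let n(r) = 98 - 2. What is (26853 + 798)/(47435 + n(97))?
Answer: 27651/47531 ≈ 0.58175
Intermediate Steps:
n(r) = 96
(26853 + 798)/(47435 + n(97)) = (26853 + 798)/(47435 + 96) = 27651/47531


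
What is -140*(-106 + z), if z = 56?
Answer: 7000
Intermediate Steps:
-140*(-106 + z) = -140*(-106 + 56) = -140*(-50) = 7000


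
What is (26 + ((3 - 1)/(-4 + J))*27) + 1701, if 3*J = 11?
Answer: 1565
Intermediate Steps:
J = 11/3 (J = (⅓)*11 = 11/3 ≈ 3.6667)
(26 + ((3 - 1)/(-4 + J))*27) + 1701 = (26 + ((3 - 1)/(-4 + 11/3))*27) + 1701 = (26 + (2/(-⅓))*27) + 1701 = (26 + (2*(-3))*27) + 1701 = (26 - 6*27) + 1701 = (26 - 162) + 1701 = -136 + 1701 = 1565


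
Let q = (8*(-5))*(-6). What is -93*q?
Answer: -22320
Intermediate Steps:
q = 240 (q = -40*(-6) = 240)
-93*q = -93*240 = -22320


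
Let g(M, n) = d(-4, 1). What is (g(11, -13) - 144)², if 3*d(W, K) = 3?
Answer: 20449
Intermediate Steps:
d(W, K) = 1 (d(W, K) = (⅓)*3 = 1)
g(M, n) = 1
(g(11, -13) - 144)² = (1 - 144)² = (-143)² = 20449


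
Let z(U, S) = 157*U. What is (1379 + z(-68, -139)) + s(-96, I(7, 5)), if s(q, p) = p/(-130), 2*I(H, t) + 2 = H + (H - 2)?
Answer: -241723/26 ≈ -9297.0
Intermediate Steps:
I(H, t) = -2 + H (I(H, t) = -1 + (H + (H - 2))/2 = -1 + (H + (-2 + H))/2 = -1 + (-2 + 2*H)/2 = -1 + (-1 + H) = -2 + H)
s(q, p) = -p/130 (s(q, p) = p*(-1/130) = -p/130)
(1379 + z(-68, -139)) + s(-96, I(7, 5)) = (1379 + 157*(-68)) - (-2 + 7)/130 = (1379 - 10676) - 1/130*5 = -9297 - 1/26 = -241723/26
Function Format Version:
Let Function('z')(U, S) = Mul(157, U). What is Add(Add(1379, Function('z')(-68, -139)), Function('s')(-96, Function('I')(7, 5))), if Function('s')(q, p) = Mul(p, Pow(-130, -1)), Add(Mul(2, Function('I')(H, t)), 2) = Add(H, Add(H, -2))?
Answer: Rational(-241723, 26) ≈ -9297.0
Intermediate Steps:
Function('I')(H, t) = Add(-2, H) (Function('I')(H, t) = Add(-1, Mul(Rational(1, 2), Add(H, Add(H, -2)))) = Add(-1, Mul(Rational(1, 2), Add(H, Add(-2, H)))) = Add(-1, Mul(Rational(1, 2), Add(-2, Mul(2, H)))) = Add(-1, Add(-1, H)) = Add(-2, H))
Function('s')(q, p) = Mul(Rational(-1, 130), p) (Function('s')(q, p) = Mul(p, Rational(-1, 130)) = Mul(Rational(-1, 130), p))
Add(Add(1379, Function('z')(-68, -139)), Function('s')(-96, Function('I')(7, 5))) = Add(Add(1379, Mul(157, -68)), Mul(Rational(-1, 130), Add(-2, 7))) = Add(Add(1379, -10676), Mul(Rational(-1, 130), 5)) = Add(-9297, Rational(-1, 26)) = Rational(-241723, 26)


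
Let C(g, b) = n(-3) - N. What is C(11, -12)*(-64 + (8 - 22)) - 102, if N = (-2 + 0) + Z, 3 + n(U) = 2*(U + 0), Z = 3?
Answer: 678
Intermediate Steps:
n(U) = -3 + 2*U (n(U) = -3 + 2*(U + 0) = -3 + 2*U)
N = 1 (N = (-2 + 0) + 3 = -2 + 3 = 1)
C(g, b) = -10 (C(g, b) = (-3 + 2*(-3)) - 1*1 = (-3 - 6) - 1 = -9 - 1 = -10)
C(11, -12)*(-64 + (8 - 22)) - 102 = -10*(-64 + (8 - 22)) - 102 = -10*(-64 - 14) - 102 = -10*(-78) - 102 = 780 - 102 = 678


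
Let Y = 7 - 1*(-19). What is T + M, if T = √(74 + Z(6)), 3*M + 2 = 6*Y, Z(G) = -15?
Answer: 154/3 + √59 ≈ 59.014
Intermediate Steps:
Y = 26 (Y = 7 + 19 = 26)
M = 154/3 (M = -⅔ + (6*26)/3 = -⅔ + (⅓)*156 = -⅔ + 52 = 154/3 ≈ 51.333)
T = √59 (T = √(74 - 15) = √59 ≈ 7.6811)
T + M = √59 + 154/3 = 154/3 + √59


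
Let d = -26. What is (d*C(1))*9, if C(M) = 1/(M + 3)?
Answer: -117/2 ≈ -58.500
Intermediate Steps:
C(M) = 1/(3 + M)
(d*C(1))*9 = -26/(3 + 1)*9 = -26/4*9 = -26*¼*9 = -13/2*9 = -117/2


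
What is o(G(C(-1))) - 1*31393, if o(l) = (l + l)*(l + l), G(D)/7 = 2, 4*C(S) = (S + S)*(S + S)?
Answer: -30609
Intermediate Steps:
C(S) = S² (C(S) = ((S + S)*(S + S))/4 = ((2*S)*(2*S))/4 = (4*S²)/4 = S²)
G(D) = 14 (G(D) = 7*2 = 14)
o(l) = 4*l² (o(l) = (2*l)*(2*l) = 4*l²)
o(G(C(-1))) - 1*31393 = 4*14² - 1*31393 = 4*196 - 31393 = 784 - 31393 = -30609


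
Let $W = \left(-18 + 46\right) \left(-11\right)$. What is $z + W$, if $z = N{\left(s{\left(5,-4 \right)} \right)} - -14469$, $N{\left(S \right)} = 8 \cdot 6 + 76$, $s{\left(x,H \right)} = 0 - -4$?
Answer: $14285$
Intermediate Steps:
$s{\left(x,H \right)} = 4$ ($s{\left(x,H \right)} = 0 + 4 = 4$)
$W = -308$ ($W = 28 \left(-11\right) = -308$)
$N{\left(S \right)} = 124$ ($N{\left(S \right)} = 48 + 76 = 124$)
$z = 14593$ ($z = 124 - -14469 = 124 + 14469 = 14593$)
$z + W = 14593 - 308 = 14285$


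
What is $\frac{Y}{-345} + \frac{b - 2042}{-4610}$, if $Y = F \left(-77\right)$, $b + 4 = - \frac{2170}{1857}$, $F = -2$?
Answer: $- \frac{226978}{98448855} \approx -0.0023055$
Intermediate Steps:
$b = - \frac{9598}{1857}$ ($b = -4 - \frac{2170}{1857} = - \frac{9598}{1857} \approx -5.1685$)
$Y = 154$ ($Y = \left(-2\right) \left(-77\right) = 154$)
$\frac{Y}{-345} + \frac{b - 2042}{-4610} = \frac{154}{-345} + \frac{- \frac{9598}{1857} - 2042}{-4610} = 154 \left(- \frac{1}{345}\right) + \left(- \frac{9598}{1857} - 2042\right) \left(- \frac{1}{4610}\right) = - \frac{154}{345} - - \frac{1900796}{4280385} = - \frac{154}{345} + \frac{1900796}{4280385} = - \frac{226978}{98448855}$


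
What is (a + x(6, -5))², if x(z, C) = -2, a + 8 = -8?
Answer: 324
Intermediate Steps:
a = -16 (a = -8 - 8 = -16)
(a + x(6, -5))² = (-16 - 2)² = (-18)² = 324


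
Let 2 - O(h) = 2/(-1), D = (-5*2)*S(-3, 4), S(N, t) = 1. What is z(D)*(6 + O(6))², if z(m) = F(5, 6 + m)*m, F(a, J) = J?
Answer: 4000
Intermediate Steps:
D = -10 (D = -5*2*1 = -10*1 = -10)
O(h) = 4 (O(h) = 2 - 2/(-1) = 2 - 2*(-1) = 2 - 1*(-2) = 2 + 2 = 4)
z(m) = m*(6 + m) (z(m) = (6 + m)*m = m*(6 + m))
z(D)*(6 + O(6))² = (-10*(6 - 10))*(6 + 4)² = -10*(-4)*10² = 40*100 = 4000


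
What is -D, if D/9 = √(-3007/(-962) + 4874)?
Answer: -9*√4513506790/962 ≈ -628.53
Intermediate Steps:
D = 9*√4513506790/962 (D = 9*√(-3007/(-962) + 4874) = 9*√(-3007*(-1/962) + 4874) = 9*√(3007/962 + 4874) = 9*√(4691795/962) = 9*(√4513506790/962) = 9*√4513506790/962 ≈ 628.53)
-D = -9*√4513506790/962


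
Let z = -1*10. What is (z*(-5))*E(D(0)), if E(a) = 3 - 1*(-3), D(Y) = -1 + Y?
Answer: 300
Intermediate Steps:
z = -10
E(a) = 6 (E(a) = 3 + 3 = 6)
(z*(-5))*E(D(0)) = -10*(-5)*6 = 50*6 = 300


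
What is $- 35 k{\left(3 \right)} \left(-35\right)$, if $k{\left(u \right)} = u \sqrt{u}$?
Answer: $3675 \sqrt{3} \approx 6365.3$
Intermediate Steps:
$k{\left(u \right)} = u^{\frac{3}{2}}$
$- 35 k{\left(3 \right)} \left(-35\right) = - 35 \cdot 3^{\frac{3}{2}} \left(-35\right) = - 35 \cdot 3 \sqrt{3} \left(-35\right) = - 105 \sqrt{3} \left(-35\right) = 3675 \sqrt{3}$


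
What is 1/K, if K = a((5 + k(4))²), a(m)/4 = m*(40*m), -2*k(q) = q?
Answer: 1/12960 ≈ 7.7161e-5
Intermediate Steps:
k(q) = -q/2
a(m) = 160*m² (a(m) = 4*(m*(40*m)) = 4*(40*m²) = 160*m²)
K = 12960 (K = 160*((5 - ½*4)²)² = 160*((5 - 2)²)² = 160*(3²)² = 160*9² = 160*81 = 12960)
1/K = 1/12960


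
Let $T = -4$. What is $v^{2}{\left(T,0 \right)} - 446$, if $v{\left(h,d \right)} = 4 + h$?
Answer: $-446$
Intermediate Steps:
$v^{2}{\left(T,0 \right)} - 446 = \left(4 - 4\right)^{2} - 446 = 0^{2} - 446 = 0 - 446 = -446$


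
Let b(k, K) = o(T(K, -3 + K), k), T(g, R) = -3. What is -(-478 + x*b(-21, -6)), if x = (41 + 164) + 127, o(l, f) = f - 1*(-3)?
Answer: 6454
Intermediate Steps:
o(l, f) = 3 + f (o(l, f) = f + 3 = 3 + f)
b(k, K) = 3 + k
x = 332 (x = 205 + 127 = 332)
-(-478 + x*b(-21, -6)) = -(-478 + 332*(3 - 21)) = -(-478 + 332*(-18)) = -(-478 - 5976) = -1*(-6454) = 6454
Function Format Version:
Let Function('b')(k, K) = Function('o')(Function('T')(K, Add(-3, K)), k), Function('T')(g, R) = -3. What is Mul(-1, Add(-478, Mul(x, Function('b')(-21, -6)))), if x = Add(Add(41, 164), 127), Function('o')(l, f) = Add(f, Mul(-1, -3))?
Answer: 6454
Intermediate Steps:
Function('o')(l, f) = Add(3, f) (Function('o')(l, f) = Add(f, 3) = Add(3, f))
Function('b')(k, K) = Add(3, k)
x = 332 (x = Add(205, 127) = 332)
Mul(-1, Add(-478, Mul(x, Function('b')(-21, -6)))) = Mul(-1, Add(-478, Mul(332, Add(3, -21)))) = Mul(-1, Add(-478, Mul(332, -18))) = Mul(-1, Add(-478, -5976)) = Mul(-1, -6454) = 6454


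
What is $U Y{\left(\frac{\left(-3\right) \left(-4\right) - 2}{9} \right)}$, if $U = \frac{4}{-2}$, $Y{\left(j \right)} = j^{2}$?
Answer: $- \frac{200}{81} \approx -2.4691$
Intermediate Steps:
$U = -2$ ($U = 4 \left(- \frac{1}{2}\right) = -2$)
$U Y{\left(\frac{\left(-3\right) \left(-4\right) - 2}{9} \right)} = - 2 \left(\frac{\left(-3\right) \left(-4\right) - 2}{9}\right)^{2} = - 2 \left(\left(12 - 2\right) \frac{1}{9}\right)^{2} = - 2 \left(10 \cdot \frac{1}{9}\right)^{2} = - 2 \left(\frac{10}{9}\right)^{2} = \left(-2\right) \frac{100}{81} = - \frac{200}{81}$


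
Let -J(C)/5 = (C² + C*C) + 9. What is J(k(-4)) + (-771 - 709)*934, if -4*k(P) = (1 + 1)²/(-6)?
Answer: -24882575/18 ≈ -1.3824e+6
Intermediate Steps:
k(P) = ⅙ (k(P) = -(1 + 1)²/(4*(-6)) = -2²*(-1)/(4*6) = -(-1)/6 = -¼*(-⅔) = ⅙)
J(C) = -45 - 10*C² (J(C) = -5*((C² + C*C) + 9) = -5*((C² + C²) + 9) = -5*(2*C² + 9) = -5*(9 + 2*C²) = -45 - 10*C²)
J(k(-4)) + (-771 - 709)*934 = (-45 - 10*(⅙)²) + (-771 - 709)*934 = (-45 - 10*1/36) - 1480*934 = (-45 - 5/18) - 1382320 = -815/18 - 1382320 = -24882575/18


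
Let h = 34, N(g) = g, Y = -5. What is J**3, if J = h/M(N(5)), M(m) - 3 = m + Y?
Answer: 39304/27 ≈ 1455.7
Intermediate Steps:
M(m) = -2 + m (M(m) = 3 + (m - 5) = 3 + (-5 + m) = -2 + m)
J = 34/3 (J = 34/(-2 + 5) = 34/3 ≈ 11.333)
J**3 = (34/3)**3 = 39304/27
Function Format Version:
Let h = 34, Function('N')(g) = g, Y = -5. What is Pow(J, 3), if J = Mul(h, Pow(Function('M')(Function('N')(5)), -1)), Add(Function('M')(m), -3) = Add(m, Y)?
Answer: Rational(39304, 27) ≈ 1455.7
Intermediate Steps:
Function('M')(m) = Add(-2, m) (Function('M')(m) = Add(3, Add(m, -5)) = Add(3, Add(-5, m)) = Add(-2, m))
J = Rational(34, 3) (J = Mul(34, Pow(Add(-2, 5), -1)) = Mul(34, Pow(3, -1)) = Mul(34, Rational(1, 3)) = Rational(34, 3) ≈ 11.333)
Pow(J, 3) = Pow(Rational(34, 3), 3) = Rational(39304, 27)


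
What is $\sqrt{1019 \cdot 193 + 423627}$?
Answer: $\sqrt{620294} \approx 787.59$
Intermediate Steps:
$\sqrt{1019 \cdot 193 + 423627} = \sqrt{196667 + 423627} = \sqrt{620294}$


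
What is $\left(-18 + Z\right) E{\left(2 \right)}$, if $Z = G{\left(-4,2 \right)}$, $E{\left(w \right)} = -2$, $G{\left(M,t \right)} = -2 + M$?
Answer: $48$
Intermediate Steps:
$Z = -6$ ($Z = -2 - 4 = -6$)
$\left(-18 + Z\right) E{\left(2 \right)} = \left(-18 - 6\right) \left(-2\right) = \left(-24\right) \left(-2\right) = 48$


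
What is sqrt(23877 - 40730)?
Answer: I*sqrt(16853) ≈ 129.82*I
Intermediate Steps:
sqrt(23877 - 40730) = sqrt(-16853) = I*sqrt(16853)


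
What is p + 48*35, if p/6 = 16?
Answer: 1776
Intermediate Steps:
p = 96 (p = 6*16 = 96)
p + 48*35 = 96 + 48*35 = 96 + 1680 = 1776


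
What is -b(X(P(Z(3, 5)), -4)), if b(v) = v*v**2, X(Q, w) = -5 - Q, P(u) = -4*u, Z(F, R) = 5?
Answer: -3375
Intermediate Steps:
b(v) = v**3
-b(X(P(Z(3, 5)), -4)) = -(-5 - (-4)*5)**3 = -(-5 - 1*(-20))**3 = -(-5 + 20)**3 = -1*15**3 = -1*3375 = -3375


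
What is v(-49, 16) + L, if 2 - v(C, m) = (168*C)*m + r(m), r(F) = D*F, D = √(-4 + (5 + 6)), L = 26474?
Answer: 158188 - 16*√7 ≈ 1.5815e+5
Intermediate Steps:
D = √7 (D = √(-4 + 11) = √7 ≈ 2.6458)
r(F) = F*√7 (r(F) = √7*F = F*√7)
v(C, m) = 2 - m*√7 - 168*C*m (v(C, m) = 2 - ((168*C)*m + m*√7) = 2 - (168*C*m + m*√7) = 2 - (m*√7 + 168*C*m) = 2 + (-m*√7 - 168*C*m) = 2 - m*√7 - 168*C*m)
v(-49, 16) + L = (2 - 1*16*√7 - 168*(-49)*16) + 26474 = (2 - 16*√7 + 131712) + 26474 = (131714 - 16*√7) + 26474 = 158188 - 16*√7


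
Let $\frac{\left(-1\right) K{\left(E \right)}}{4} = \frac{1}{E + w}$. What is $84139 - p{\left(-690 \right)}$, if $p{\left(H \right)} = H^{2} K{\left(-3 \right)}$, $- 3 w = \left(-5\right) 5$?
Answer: $441214$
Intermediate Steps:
$w = \frac{25}{3}$ ($w = - \frac{\left(-5\right) 5}{3} = \left(- \frac{1}{3}\right) \left(-25\right) = \frac{25}{3} \approx 8.3333$)
$K{\left(E \right)} = - \frac{4}{\frac{25}{3} + E}$ ($K{\left(E \right)} = - \frac{4}{E + \frac{25}{3}} = - \frac{4}{\frac{25}{3} + E}$)
$p{\left(H \right)} = - \frac{3 H^{2}}{4}$ ($p{\left(H \right)} = H^{2} \left(- \frac{12}{25 + 3 \left(-3\right)}\right) = H^{2} \left(- \frac{12}{25 - 9}\right) = H^{2} \left(- \frac{12}{16}\right) = H^{2} \left(\left(-12\right) \frac{1}{16}\right) = H^{2} \left(- \frac{3}{4}\right) = - \frac{3 H^{2}}{4}$)
$84139 - p{\left(-690 \right)} = 84139 - - \frac{3 \left(-690\right)^{2}}{4} = 84139 - \left(- \frac{3}{4}\right) 476100 = 84139 - -357075 = 84139 + 357075 = 441214$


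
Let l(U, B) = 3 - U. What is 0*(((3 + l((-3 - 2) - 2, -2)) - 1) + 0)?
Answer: 0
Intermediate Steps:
0*(((3 + l((-3 - 2) - 2, -2)) - 1) + 0) = 0*(((3 + (3 - ((-3 - 2) - 2))) - 1) + 0) = 0*(((3 + (3 - (-5 - 2))) - 1) + 0) = 0*(((3 + (3 - 1*(-7))) - 1) + 0) = 0*(((3 + (3 + 7)) - 1) + 0) = 0*(((3 + 10) - 1) + 0) = 0*((13 - 1) + 0) = 0*(12 + 0) = 0*12 = 0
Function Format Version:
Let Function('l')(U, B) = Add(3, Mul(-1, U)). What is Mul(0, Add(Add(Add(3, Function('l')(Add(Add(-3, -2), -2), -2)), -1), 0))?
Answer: 0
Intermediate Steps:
Mul(0, Add(Add(Add(3, Function('l')(Add(Add(-3, -2), -2), -2)), -1), 0)) = Mul(0, Add(Add(Add(3, Add(3, Mul(-1, Add(Add(-3, -2), -2)))), -1), 0)) = Mul(0, Add(Add(Add(3, Add(3, Mul(-1, Add(-5, -2)))), -1), 0)) = Mul(0, Add(Add(Add(3, Add(3, Mul(-1, -7))), -1), 0)) = Mul(0, Add(Add(Add(3, Add(3, 7)), -1), 0)) = Mul(0, Add(Add(Add(3, 10), -1), 0)) = Mul(0, Add(Add(13, -1), 0)) = Mul(0, Add(12, 0)) = Mul(0, 12) = 0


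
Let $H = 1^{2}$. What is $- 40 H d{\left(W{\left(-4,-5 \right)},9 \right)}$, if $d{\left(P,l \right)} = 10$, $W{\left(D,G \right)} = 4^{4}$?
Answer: $-400$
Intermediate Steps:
$W{\left(D,G \right)} = 256$
$H = 1$
$- 40 H d{\left(W{\left(-4,-5 \right)},9 \right)} = \left(-40\right) 1 \cdot 10 = \left(-40\right) 10 = -400$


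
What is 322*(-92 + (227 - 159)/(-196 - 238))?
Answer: -919908/31 ≈ -29674.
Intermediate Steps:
322*(-92 + (227 - 159)/(-196 - 238)) = 322*(-92 + 68/(-434)) = 322*(-92 + 68*(-1/434)) = 322*(-92 - 34/217) = 322*(-19998/217) = -919908/31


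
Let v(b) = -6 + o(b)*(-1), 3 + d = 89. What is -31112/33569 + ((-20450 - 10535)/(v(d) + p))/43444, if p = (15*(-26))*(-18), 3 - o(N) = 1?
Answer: -9478667788201/10226101911632 ≈ -0.92691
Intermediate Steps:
d = 86 (d = -3 + 89 = 86)
o(N) = 2 (o(N) = 3 - 1*1 = 3 - 1 = 2)
p = 7020 (p = -390*(-18) = 7020)
v(b) = -8 (v(b) = -6 + 2*(-1) = -6 - 2 = -8)
-31112/33569 + ((-20450 - 10535)/(v(d) + p))/43444 = -31112/33569 + ((-20450 - 10535)/(-8 + 7020))/43444 = -31112*1/33569 - 30985/7012*(1/43444) = -31112/33569 - 30985*1/7012*(1/43444) = -31112/33569 - 30985/7012*1/43444 = -31112/33569 - 30985/304629328 = -9478667788201/10226101911632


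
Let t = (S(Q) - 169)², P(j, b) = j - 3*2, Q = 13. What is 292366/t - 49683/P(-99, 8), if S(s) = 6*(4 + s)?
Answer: 84575139/157115 ≈ 538.30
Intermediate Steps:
P(j, b) = -6 + j (P(j, b) = j - 6 = -6 + j)
S(s) = 24 + 6*s
t = 4489 (t = ((24 + 6*13) - 169)² = ((24 + 78) - 169)² = (102 - 169)² = (-67)² = 4489)
292366/t - 49683/P(-99, 8) = 292366/4489 - 49683/(-6 - 99) = 292366*(1/4489) - 49683/(-105) = 292366/4489 - 49683*(-1/105) = 292366/4489 + 16561/35 = 84575139/157115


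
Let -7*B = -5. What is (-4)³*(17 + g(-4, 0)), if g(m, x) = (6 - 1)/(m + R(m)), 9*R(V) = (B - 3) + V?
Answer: -37736/37 ≈ -1019.9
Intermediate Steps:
B = 5/7 (B = -⅐*(-5) = 5/7 ≈ 0.71429)
R(V) = -16/63 + V/9 (R(V) = ((5/7 - 3) + V)/9 = (-16/7 + V)/9 = -16/63 + V/9)
g(m, x) = 5/(-16/63 + 10*m/9) (g(m, x) = (6 - 1)/(m + (-16/63 + m/9)) = 5/(-16/63 + 10*m/9))
(-4)³*(17 + g(-4, 0)) = (-4)³*(17 + 315/(2*(-8 + 35*(-4)))) = -64*(17 + 315/(2*(-8 - 140))) = -64*(17 + (315/2)/(-148)) = -64*(17 + (315/2)*(-1/148)) = -64*(17 - 315/296) = -64*4717/296 = -37736/37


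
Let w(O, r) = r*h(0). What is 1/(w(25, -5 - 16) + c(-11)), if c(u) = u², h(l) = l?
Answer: 1/121 ≈ 0.0082645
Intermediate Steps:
w(O, r) = 0 (w(O, r) = r*0 = 0)
1/(w(25, -5 - 16) + c(-11)) = 1/(0 + (-11)²) = 1/(0 + 121) = 1/121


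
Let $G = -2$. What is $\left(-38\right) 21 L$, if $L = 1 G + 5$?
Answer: $-2394$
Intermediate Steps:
$L = 3$ ($L = 1 \left(-2\right) + 5 = -2 + 5 = 3$)
$\left(-38\right) 21 L = \left(-38\right) 21 \cdot 3 = \left(-798\right) 3 = -2394$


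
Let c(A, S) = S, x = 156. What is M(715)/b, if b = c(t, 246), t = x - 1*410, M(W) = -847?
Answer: -847/246 ≈ -3.4431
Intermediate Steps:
t = -254 (t = 156 - 1*410 = 156 - 410 = -254)
b = 246
M(715)/b = -847/246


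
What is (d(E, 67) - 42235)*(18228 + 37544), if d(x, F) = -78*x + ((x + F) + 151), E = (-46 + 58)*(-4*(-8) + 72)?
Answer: -7702838236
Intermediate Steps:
E = 1248 (E = 12*(32 + 72) = 12*104 = 1248)
d(x, F) = 151 + F - 77*x (d(x, F) = -78*x + ((F + x) + 151) = -78*x + (151 + F + x) = 151 + F - 77*x)
(d(E, 67) - 42235)*(18228 + 37544) = ((151 + 67 - 77*1248) - 42235)*(18228 + 37544) = ((151 + 67 - 96096) - 42235)*55772 = (-95878 - 42235)*55772 = -138113*55772 = -7702838236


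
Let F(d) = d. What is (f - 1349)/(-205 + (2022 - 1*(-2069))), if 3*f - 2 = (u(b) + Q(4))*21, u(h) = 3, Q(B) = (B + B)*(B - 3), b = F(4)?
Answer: -1907/5829 ≈ -0.32716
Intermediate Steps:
b = 4
Q(B) = 2*B*(-3 + B) (Q(B) = (2*B)*(-3 + B) = 2*B*(-3 + B))
f = 233/3 (f = ⅔ + ((3 + 2*4*(-3 + 4))*21)/3 = ⅔ + ((3 + 2*4*1)*21)/3 = ⅔ + ((3 + 8)*21)/3 = ⅔ + (11*21)/3 = ⅔ + (⅓)*231 = ⅔ + 77 = 233/3 ≈ 77.667)
(f - 1349)/(-205 + (2022 - 1*(-2069))) = (233/3 - 1349)/(-205 + (2022 - 1*(-2069))) = -3814/(3*(-205 + (2022 + 2069))) = -3814/(3*(-205 + 4091)) = -3814/3/3886 = -3814/3*1/3886 = -1907/5829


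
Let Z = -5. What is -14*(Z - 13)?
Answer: 252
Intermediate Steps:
-14*(Z - 13) = -14*(-5 - 13) = -14*(-18) = 252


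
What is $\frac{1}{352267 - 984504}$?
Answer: $- \frac{1}{632237} \approx -1.5817 \cdot 10^{-6}$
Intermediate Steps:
$\frac{1}{352267 - 984504} = \frac{1}{-632237} = - \frac{1}{632237}$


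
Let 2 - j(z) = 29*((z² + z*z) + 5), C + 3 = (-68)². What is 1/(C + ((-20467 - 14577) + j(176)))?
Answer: -1/1827174 ≈ -5.4729e-7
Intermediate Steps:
C = 4621 (C = -3 + (-68)² = -3 + 4624 = 4621)
j(z) = -143 - 58*z² (j(z) = 2 - 29*((z² + z*z) + 5) = 2 - 29*((z² + z²) + 5) = 2 - 29*(2*z² + 5) = 2 - 29*(5 + 2*z²) = 2 - (145 + 58*z²) = 2 + (-145 - 58*z²) = -143 - 58*z²)
1/(C + ((-20467 - 14577) + j(176))) = 1/(4621 + ((-20467 - 14577) + (-143 - 58*176²))) = 1/(4621 + (-35044 + (-143 - 58*30976))) = 1/(4621 + (-35044 + (-143 - 1796608))) = 1/(4621 + (-35044 - 1796751)) = 1/(4621 - 1831795) = 1/(-1827174) = -1/1827174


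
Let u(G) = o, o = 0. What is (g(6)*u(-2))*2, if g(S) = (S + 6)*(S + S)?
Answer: 0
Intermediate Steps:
u(G) = 0
g(S) = 2*S*(6 + S) (g(S) = (6 + S)*(2*S) = 2*S*(6 + S))
(g(6)*u(-2))*2 = ((2*6*(6 + 6))*0)*2 = ((2*6*12)*0)*2 = (144*0)*2 = 0*2 = 0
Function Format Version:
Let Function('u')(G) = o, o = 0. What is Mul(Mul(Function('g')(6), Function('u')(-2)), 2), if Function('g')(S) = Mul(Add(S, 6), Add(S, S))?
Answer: 0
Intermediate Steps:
Function('u')(G) = 0
Function('g')(S) = Mul(2, S, Add(6, S)) (Function('g')(S) = Mul(Add(6, S), Mul(2, S)) = Mul(2, S, Add(6, S)))
Mul(Mul(Function('g')(6), Function('u')(-2)), 2) = Mul(Mul(Mul(2, 6, Add(6, 6)), 0), 2) = Mul(Mul(Mul(2, 6, 12), 0), 2) = Mul(Mul(144, 0), 2) = Mul(0, 2) = 0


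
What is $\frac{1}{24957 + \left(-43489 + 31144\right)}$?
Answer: $\frac{1}{12612} \approx 7.929 \cdot 10^{-5}$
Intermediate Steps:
$\frac{1}{24957 + \left(-43489 + 31144\right)} = \frac{1}{24957 - 12345} = \frac{1}{12612}$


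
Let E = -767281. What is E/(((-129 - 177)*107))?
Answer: 767281/32742 ≈ 23.434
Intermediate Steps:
E/(((-129 - 177)*107)) = -767281*1/(107*(-129 - 177)) = -767281/((-306*107)) = -767281/(-32742) = -767281*(-1/32742) = 767281/32742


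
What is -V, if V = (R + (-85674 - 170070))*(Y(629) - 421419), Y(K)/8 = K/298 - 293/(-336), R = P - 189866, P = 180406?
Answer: -349683510681346/3129 ≈ -1.1176e+11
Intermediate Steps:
R = -9460 (R = 180406 - 189866 = -9460)
Y(K) = 293/42 + 4*K/149 (Y(K) = 8*(K/298 - 293/(-336)) = 8*(K*(1/298) - 293*(-1/336)) = 8*(K/298 + 293/336) = 8*(293/336 + K/298) = 293/42 + 4*K/149)
V = 349683510681346/3129 (V = (-9460 + (-85674 - 170070))*((293/42 + (4/149)*629) - 421419) = (-9460 - 255744)*((293/42 + 2516/149) - 421419) = -265204*(149329/6258 - 421419) = -265204*(-2637090773/6258) = 349683510681346/3129 ≈ 1.1176e+11)
-V = -1*349683510681346/3129 = -349683510681346/3129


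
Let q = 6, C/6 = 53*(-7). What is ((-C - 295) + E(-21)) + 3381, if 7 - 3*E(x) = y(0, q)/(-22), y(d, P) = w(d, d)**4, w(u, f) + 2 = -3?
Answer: 351371/66 ≈ 5323.8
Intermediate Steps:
C = -2226 (C = 6*(53*(-7)) = 6*(-371) = -2226)
w(u, f) = -5 (w(u, f) = -2 - 3 = -5)
y(d, P) = 625 (y(d, P) = (-5)**4 = 625)
E(x) = 779/66 (E(x) = 7/3 - 625/(3*(-22)) = 7/3 - 625*(-1)/(3*22) = 7/3 - 1/3*(-625/22) = 7/3 + 625/66 = 779/66)
((-C - 295) + E(-21)) + 3381 = ((-1*(-2226) - 295) + 779/66) + 3381 = ((2226 - 295) + 779/66) + 3381 = (1931 + 779/66) + 3381 = 128225/66 + 3381 = 351371/66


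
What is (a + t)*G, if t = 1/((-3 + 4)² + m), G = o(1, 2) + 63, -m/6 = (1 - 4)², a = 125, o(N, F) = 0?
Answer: 417312/53 ≈ 7873.8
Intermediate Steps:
m = -54 (m = -6*(1 - 4)² = -6*(-3)² = -6*9 = -54)
G = 63 (G = 0 + 63 = 63)
t = -1/53 (t = 1/((-3 + 4)² - 54) = 1/(1² - 54) = 1/(1 - 54) = 1/(-53) = -1/53 ≈ -0.018868)
(a + t)*G = (125 - 1/53)*63 = (6624/53)*63 = 417312/53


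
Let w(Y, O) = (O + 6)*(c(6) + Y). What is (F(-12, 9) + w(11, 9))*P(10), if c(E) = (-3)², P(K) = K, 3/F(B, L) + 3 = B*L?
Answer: 110990/37 ≈ 2999.7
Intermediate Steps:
F(B, L) = 3/(-3 + B*L)
c(E) = 9
w(Y, O) = (6 + O)*(9 + Y) (w(Y, O) = (O + 6)*(9 + Y) = (6 + O)*(9 + Y))
(F(-12, 9) + w(11, 9))*P(10) = (3/(-3 - 12*9) + (54 + 6*11 + 9*9 + 9*11))*10 = (3/(-3 - 108) + (54 + 66 + 81 + 99))*10 = (3/(-111) + 300)*10 = (3*(-1/111) + 300)*10 = (-1/37 + 300)*10 = (11099/37)*10 = 110990/37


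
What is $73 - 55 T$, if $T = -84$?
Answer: $4693$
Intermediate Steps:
$73 - 55 T = 73 - -4620 = 73 + 4620 = 4693$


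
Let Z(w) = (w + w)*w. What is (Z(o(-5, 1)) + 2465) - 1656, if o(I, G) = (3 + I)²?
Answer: 841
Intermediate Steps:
Z(w) = 2*w² (Z(w) = (2*w)*w = 2*w²)
(Z(o(-5, 1)) + 2465) - 1656 = (2*((3 - 5)²)² + 2465) - 1656 = (2*((-2)²)² + 2465) - 1656 = (2*4² + 2465) - 1656 = (2*16 + 2465) - 1656 = (32 + 2465) - 1656 = 2497 - 1656 = 841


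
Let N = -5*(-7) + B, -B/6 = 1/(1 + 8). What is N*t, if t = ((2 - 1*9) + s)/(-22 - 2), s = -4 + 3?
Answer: 103/9 ≈ 11.444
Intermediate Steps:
s = -1
B = -⅔ (B = -6/(1 + 8) = -6/9 = -6*⅑ = -⅔ ≈ -0.66667)
t = ⅓ (t = ((2 - 1*9) - 1)/(-22 - 2) = ((2 - 9) - 1)/(-24) = (-7 - 1)*(-1/24) = -8*(-1/24) = ⅓ ≈ 0.33333)
N = 103/3 (N = -5*(-7) - ⅔ = 35 - ⅔ = 103/3 ≈ 34.333)
N*t = (103/3)*(⅓) = 103/9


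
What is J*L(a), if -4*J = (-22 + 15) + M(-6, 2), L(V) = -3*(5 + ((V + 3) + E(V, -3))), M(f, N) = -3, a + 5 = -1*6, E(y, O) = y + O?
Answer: 255/2 ≈ 127.50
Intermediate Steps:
E(y, O) = O + y
a = -11 (a = -5 - 1*6 = -5 - 6 = -11)
L(V) = -15 - 6*V (L(V) = -3*(5 + ((V + 3) + (-3 + V))) = -3*(5 + ((3 + V) + (-3 + V))) = -3*(5 + 2*V) = -15 - 6*V)
J = 5/2 (J = -((-22 + 15) - 3)/4 = -(-7 - 3)/4 = -1/4*(-10) = 5/2 ≈ 2.5000)
J*L(a) = 5*(-15 - 6*(-11))/2 = 5*(-15 + 66)/2 = (5/2)*51 = 255/2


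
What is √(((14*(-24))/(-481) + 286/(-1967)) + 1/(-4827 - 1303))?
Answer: √18600781649159649030/5799758510 ≈ 0.74363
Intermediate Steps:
√(((14*(-24))/(-481) + 286/(-1967)) + 1/(-4827 - 1303)) = √((-336*(-1/481) + 286*(-1/1967)) + 1/(-6130)) = √((336/481 - 286/1967) - 1/6130) = √(523346/946127 - 1/6130) = √(3207164853/5799758510) = √18600781649159649030/5799758510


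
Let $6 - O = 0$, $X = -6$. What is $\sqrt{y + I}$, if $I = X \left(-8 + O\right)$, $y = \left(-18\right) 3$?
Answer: $i \sqrt{42} \approx 6.4807 i$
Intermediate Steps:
$O = 6$ ($O = 6 - 0 = 6 + 0 = 6$)
$y = -54$
$I = 12$ ($I = - 6 \left(-8 + 6\right) = \left(-6\right) \left(-2\right) = 12$)
$\sqrt{y + I} = \sqrt{-54 + 12} = \sqrt{-42} = i \sqrt{42}$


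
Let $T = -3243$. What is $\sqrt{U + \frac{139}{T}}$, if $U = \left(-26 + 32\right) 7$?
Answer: $\frac{\sqrt{441265281}}{3243} \approx 6.4774$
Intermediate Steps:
$U = 42$ ($U = 6 \cdot 7 = 42$)
$\sqrt{U + \frac{139}{T}} = \sqrt{42 + \frac{139}{-3243}} = \sqrt{42 + 139 \left(- \frac{1}{3243}\right)} = \sqrt{42 - \frac{139}{3243}} = \sqrt{\frac{136067}{3243}} = \frac{\sqrt{441265281}}{3243}$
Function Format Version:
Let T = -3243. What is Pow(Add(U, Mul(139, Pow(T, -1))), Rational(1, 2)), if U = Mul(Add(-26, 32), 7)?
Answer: Mul(Rational(1, 3243), Pow(441265281, Rational(1, 2))) ≈ 6.4774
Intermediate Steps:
U = 42 (U = Mul(6, 7) = 42)
Pow(Add(U, Mul(139, Pow(T, -1))), Rational(1, 2)) = Pow(Add(42, Mul(139, Pow(-3243, -1))), Rational(1, 2)) = Pow(Add(42, Mul(139, Rational(-1, 3243))), Rational(1, 2)) = Pow(Add(42, Rational(-139, 3243)), Rational(1, 2)) = Pow(Rational(136067, 3243), Rational(1, 2)) = Mul(Rational(1, 3243), Pow(441265281, Rational(1, 2)))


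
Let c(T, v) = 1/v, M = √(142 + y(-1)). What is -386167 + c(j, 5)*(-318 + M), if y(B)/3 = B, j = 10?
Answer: -1931153/5 + √139/5 ≈ -3.8623e+5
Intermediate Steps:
y(B) = 3*B
M = √139 (M = √(142 + 3*(-1)) = √(142 - 3) = √139 ≈ 11.790)
c(T, v) = 1/v
-386167 + c(j, 5)*(-318 + M) = -386167 + (-318 + √139)/5 = -386167 + (-318/5 + √139/5) = -1931153/5 + √139/5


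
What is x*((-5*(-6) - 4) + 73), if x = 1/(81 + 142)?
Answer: 99/223 ≈ 0.44395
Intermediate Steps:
x = 1/223 ≈ 0.0044843
x*((-5*(-6) - 4) + 73) = ((-5*(-6) - 4) + 73)/223 = ((30 - 4) + 73)/223 = (26 + 73)/223 = (1/223)*99 = 99/223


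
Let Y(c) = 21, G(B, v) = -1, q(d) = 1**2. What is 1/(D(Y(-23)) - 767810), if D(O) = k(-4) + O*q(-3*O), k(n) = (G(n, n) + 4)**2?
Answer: -1/767780 ≈ -1.3025e-6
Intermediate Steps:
q(d) = 1
k(n) = 9 (k(n) = (-1 + 4)**2 = 3**2 = 9)
D(O) = 9 + O (D(O) = 9 + O*1 = 9 + O)
1/(D(Y(-23)) - 767810) = 1/((9 + 21) - 767810) = 1/(30 - 767810) = 1/(-767780) = -1/767780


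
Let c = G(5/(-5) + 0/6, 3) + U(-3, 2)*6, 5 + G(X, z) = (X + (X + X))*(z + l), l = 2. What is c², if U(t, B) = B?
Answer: 64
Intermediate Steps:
G(X, z) = -5 + 3*X*(2 + z) (G(X, z) = -5 + (X + (X + X))*(z + 2) = -5 + (X + 2*X)*(2 + z) = -5 + (3*X)*(2 + z) = -5 + 3*X*(2 + z))
c = -8 (c = (-5 + 6*(5/(-5) + 0/6) + 3*(5/(-5) + 0/6)*3) + 2*6 = (-5 + 6*(5*(-⅕) + 0*(⅙)) + 3*(5*(-⅕) + 0*(⅙))*3) + 12 = (-5 + 6*(-1 + 0) + 3*(-1 + 0)*3) + 12 = (-5 + 6*(-1) + 3*(-1)*3) + 12 = (-5 - 6 - 9) + 12 = -20 + 12 = -8)
c² = (-8)² = 64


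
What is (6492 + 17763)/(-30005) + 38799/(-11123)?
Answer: -286790472/66749123 ≈ -4.2965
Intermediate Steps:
(6492 + 17763)/(-30005) + 38799/(-11123) = 24255*(-1/30005) + 38799*(-1/11123) = -4851/6001 - 38799/11123 = -286790472/66749123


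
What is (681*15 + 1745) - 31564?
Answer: -19604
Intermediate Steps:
(681*15 + 1745) - 31564 = (10215 + 1745) - 31564 = 11960 - 31564 = -19604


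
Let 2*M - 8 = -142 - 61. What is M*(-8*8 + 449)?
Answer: -75075/2 ≈ -37538.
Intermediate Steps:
M = -195/2 (M = 4 + (-142 - 61)/2 = 4 + (1/2)*(-203) = 4 - 203/2 = -195/2 ≈ -97.500)
M*(-8*8 + 449) = -195*(-8*8 + 449)/2 = -195*(-1*64 + 449)/2 = -195*(-64 + 449)/2 = -195/2*385 = -75075/2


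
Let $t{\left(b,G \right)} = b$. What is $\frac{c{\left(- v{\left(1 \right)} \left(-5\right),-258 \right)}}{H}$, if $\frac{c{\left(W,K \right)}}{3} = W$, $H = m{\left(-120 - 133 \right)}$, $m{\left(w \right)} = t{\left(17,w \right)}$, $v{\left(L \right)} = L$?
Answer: $\frac{15}{17} \approx 0.88235$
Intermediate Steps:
$m{\left(w \right)} = 17$
$H = 17$
$c{\left(W,K \right)} = 3 W$
$\frac{c{\left(- v{\left(1 \right)} \left(-5\right),-258 \right)}}{H} = \frac{3 \left(-1\right) 1 \left(-5\right)}{17} = 3 \left(\left(-1\right) \left(-5\right)\right) \frac{1}{17} = 3 \cdot 5 \cdot \frac{1}{17} = 15 \cdot \frac{1}{17} = \frac{15}{17}$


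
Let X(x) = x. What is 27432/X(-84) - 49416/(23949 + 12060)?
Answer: -27554162/84021 ≈ -327.94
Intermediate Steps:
27432/X(-84) - 49416/(23949 + 12060) = 27432/(-84) - 49416/(23949 + 12060) = 27432*(-1/84) - 49416/36009 = -2286/7 - 49416*1/36009 = -2286/7 - 16472/12003 = -27554162/84021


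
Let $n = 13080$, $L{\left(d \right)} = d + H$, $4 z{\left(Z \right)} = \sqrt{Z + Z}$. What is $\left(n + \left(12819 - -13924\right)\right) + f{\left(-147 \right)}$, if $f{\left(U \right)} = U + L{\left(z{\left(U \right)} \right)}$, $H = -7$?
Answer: $39669 + \frac{7 i \sqrt{6}}{4} \approx 39669.0 + 4.2866 i$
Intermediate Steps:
$z{\left(Z \right)} = \frac{\sqrt{2} \sqrt{Z}}{4}$ ($z{\left(Z \right)} = \frac{\sqrt{Z + Z}}{4} = \frac{\sqrt{2 Z}}{4} = \frac{\sqrt{2} \sqrt{Z}}{4}$)
$L{\left(d \right)} = -7 + d$ ($L{\left(d \right)} = d - 7 = -7 + d$)
$f{\left(U \right)} = -7 + U + \frac{\sqrt{2} \sqrt{U}}{4}$ ($f{\left(U \right)} = U + \left(-7 + \frac{\sqrt{2} \sqrt{U}}{4}\right) = -7 + U + \frac{\sqrt{2} \sqrt{U}}{4}$)
$\left(n + \left(12819 - -13924\right)\right) + f{\left(-147 \right)} = \left(13080 + \left(12819 - -13924\right)\right) - \left(154 - \frac{\sqrt{2} \sqrt{-147}}{4}\right) = \left(13080 + \left(12819 + 13924\right)\right) - \left(154 - \frac{\sqrt{2} \cdot 7 i \sqrt{3}}{4}\right) = \left(13080 + 26743\right) - \left(154 - \frac{7 i \sqrt{6}}{4}\right) = 39823 - \left(154 - \frac{7 i \sqrt{6}}{4}\right) = 39669 + \frac{7 i \sqrt{6}}{4}$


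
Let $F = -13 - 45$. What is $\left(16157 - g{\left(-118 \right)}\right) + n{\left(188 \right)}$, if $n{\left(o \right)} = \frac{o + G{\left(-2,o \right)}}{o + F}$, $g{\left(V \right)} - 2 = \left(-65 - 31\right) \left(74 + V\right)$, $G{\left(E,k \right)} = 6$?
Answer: $\frac{775612}{65} \approx 11933.0$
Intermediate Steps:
$F = -58$ ($F = -13 - 45 = -58$)
$g{\left(V \right)} = -7102 - 96 V$ ($g{\left(V \right)} = 2 + \left(-65 - 31\right) \left(74 + V\right) = 2 - 96 \left(74 + V\right) = 2 - \left(7104 + 96 V\right) = -7102 - 96 V$)
$n{\left(o \right)} = \frac{6 + o}{-58 + o}$ ($n{\left(o \right)} = \frac{o + 6}{o - 58} = \frac{6 + o}{-58 + o}$)
$\left(16157 - g{\left(-118 \right)}\right) + n{\left(188 \right)} = \left(16157 - \left(-7102 - -11328\right)\right) + \frac{6 + 188}{-58 + 188} = \left(16157 - \left(-7102 + 11328\right)\right) + \frac{1}{130} \cdot 194 = \left(16157 - 4226\right) + \frac{1}{130} \cdot 194 = \left(16157 - 4226\right) + \frac{97}{65} = 11931 + \frac{97}{65} = \frac{775612}{65}$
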